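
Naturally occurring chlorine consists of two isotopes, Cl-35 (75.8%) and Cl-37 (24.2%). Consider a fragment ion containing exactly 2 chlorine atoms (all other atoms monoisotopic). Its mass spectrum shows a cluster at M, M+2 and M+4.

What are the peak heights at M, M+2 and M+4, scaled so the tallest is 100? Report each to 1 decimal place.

Each Cl atom is independently Cl-35 (p = 0.758) or Cl-37 (q = 0.242); the cluster is the binomial expansion (p + q)^2.
P(M) = 0.758^2 = 0.574564
P(M+2) = 2 × 0.758^1 × 0.242^1 = 0.366872
P(M+4) = 0.242^2 = 0.058564
The M peak is largest (0.574564); scaling to 100 gives 100.0 : 63.9 : 10.2.

100.0 : 63.9 : 10.2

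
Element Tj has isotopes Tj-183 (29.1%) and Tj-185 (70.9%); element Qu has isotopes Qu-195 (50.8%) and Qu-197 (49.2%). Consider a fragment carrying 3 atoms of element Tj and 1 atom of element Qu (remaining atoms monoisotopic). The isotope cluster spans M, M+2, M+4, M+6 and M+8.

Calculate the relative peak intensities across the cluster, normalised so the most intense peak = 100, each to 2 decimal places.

Element Tj pattern (n=3): 0.02464217 : 0.18011649 : 0.43884051 : 0.35640083
Element Qu pattern (n=1): 0.5080 : 0.4920
Convolve the two distributions (both contribute in 2-u steps):
  M: 0.02464217×0.5080 = 0.012518
  M+2: 0.02464217×0.4920 + 0.18011649×0.5080 = 0.103623
  M+4: 0.18011649×0.4920 + 0.43884051×0.5080 = 0.311548
  M+6: 0.43884051×0.4920 + 0.35640083×0.5080 = 0.396961
  M+8: 0.35640083×0.4920 = 0.175349
Scale to base peak (0.396961) = 100: 3.15 : 26.10 : 78.48 : 100.00 : 44.17

3.15 : 26.10 : 78.48 : 100.00 : 44.17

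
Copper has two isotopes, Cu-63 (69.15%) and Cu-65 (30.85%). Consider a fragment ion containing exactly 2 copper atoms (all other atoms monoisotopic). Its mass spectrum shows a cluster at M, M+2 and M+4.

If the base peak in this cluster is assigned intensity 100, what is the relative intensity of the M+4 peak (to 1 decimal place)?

Term probabilities: M 0.4782, M+2 0.4267, M+4 0.0952. Base peak = M.
P(M) = C(2,0) × 0.6915^2 × 0.3085^0 = 1 × 0.47817225 × 1.0000 = 0.478172 (base)
P(M+4) = C(2,2) × 0.6915^0 × 0.3085^2 = 1 × 1.0000 × 0.09517225 = 0.095172
Relative intensity = 0.095172 / 0.478172 × 100 = 19.9

19.9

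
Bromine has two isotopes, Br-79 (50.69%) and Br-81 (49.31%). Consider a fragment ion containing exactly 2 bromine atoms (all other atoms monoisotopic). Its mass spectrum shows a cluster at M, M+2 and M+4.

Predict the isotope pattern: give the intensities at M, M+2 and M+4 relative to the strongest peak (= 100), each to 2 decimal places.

51.40 : 100.00 : 48.64

Expanding (0.5069 + 0.4931)^2:
P(M) = 0.5069^2 = 0.256948
P(M+2) = 2 × 0.5069^1 × 0.4931^1 = 0.499905
P(M+4) = 0.4931^2 = 0.243148
The M+2 peak is largest (0.499905); scaling to 100 gives 51.40 : 100.00 : 48.64.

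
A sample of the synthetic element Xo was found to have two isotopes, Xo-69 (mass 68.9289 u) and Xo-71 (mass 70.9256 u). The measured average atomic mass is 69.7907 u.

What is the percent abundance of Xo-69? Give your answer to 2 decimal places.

Let x be the fractional abundance of Xo-69; then Xo-71 has abundance 1 − x.
68.9289·x + 70.9256·(1 − x) = 69.7907
(68.9289 − 70.9256)·x = 69.7907 − 70.9256
x = -1.1349 / -1.9967 = 0.56839 → 56.84% Xo-69, 43.16% Xo-71.

56.84%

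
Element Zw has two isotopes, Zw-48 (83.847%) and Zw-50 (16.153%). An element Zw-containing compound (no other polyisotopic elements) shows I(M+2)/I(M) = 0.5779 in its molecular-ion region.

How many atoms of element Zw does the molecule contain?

With n Zw atoms, P(M+2)/P(M) = C(n,1)·p^(n−1)q / p^n = n·q/p = n · 0.16153/0.83847.
n = 0.5779 × 0.83847/0.16153 = 3.00 ≈ 3

3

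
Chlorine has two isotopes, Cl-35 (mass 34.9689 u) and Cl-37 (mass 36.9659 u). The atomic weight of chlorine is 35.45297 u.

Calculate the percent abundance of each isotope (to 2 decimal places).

Let x be the fractional abundance of Cl-35; then Cl-37 has abundance 1 − x.
34.9689·x + 36.9659·(1 − x) = 35.45297
(34.9689 − 36.9659)·x = 35.45297 − 36.9659
x = -1.51293 / -1.9970 = 0.75760 → 75.76% Cl-35, 24.24% Cl-37.

Cl-35: 75.76%, Cl-37: 24.24%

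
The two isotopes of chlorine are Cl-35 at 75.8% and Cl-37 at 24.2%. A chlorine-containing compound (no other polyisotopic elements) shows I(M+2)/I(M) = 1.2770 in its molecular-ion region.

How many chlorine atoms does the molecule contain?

The M+2/M ratio from n Cl atoms is n · q/p = n · 0.242/0.758.
n = 1.2770 × 0.758/0.242 = 4.00 ≈ 4

4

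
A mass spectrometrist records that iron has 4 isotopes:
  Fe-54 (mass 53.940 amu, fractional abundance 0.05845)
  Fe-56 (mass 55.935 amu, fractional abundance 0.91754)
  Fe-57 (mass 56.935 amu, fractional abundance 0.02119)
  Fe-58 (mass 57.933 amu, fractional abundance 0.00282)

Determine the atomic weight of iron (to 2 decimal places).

Average mass = Σ (abundance × isotope mass) = 0.05845 × 53.940 + 0.91754 × 55.935 + 0.02119 × 56.935 + 0.00282 × 57.933
= 3.1528 + 51.3226 + 1.2065 + 0.1634 = 55.8453 amu

55.85 amu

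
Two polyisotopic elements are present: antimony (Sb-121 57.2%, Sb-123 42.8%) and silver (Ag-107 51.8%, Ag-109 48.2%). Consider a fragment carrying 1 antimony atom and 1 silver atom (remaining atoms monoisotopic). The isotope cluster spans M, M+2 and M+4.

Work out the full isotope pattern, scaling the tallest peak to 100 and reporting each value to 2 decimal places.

Antimony pattern (n=1): 0.5720 : 0.4280
Silver pattern (n=1): 0.5180 : 0.4820
Convolve the two distributions (both contribute in 2-u steps):
  M: 0.5720×0.5180 = 0.296296
  M+2: 0.5720×0.4820 + 0.4280×0.5180 = 0.497408
  M+4: 0.4280×0.4820 = 0.206296
Scale to base peak (0.497408) = 100: 59.57 : 100.00 : 41.47

59.57 : 100.00 : 41.47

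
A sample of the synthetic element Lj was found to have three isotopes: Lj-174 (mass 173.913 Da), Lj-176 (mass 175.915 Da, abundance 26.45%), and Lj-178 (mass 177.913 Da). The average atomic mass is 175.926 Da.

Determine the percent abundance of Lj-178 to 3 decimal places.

37.087%

The remaining 73.55% is split between Lj-174 (fraction x) and Lj-178 (fraction 0.7355 − x).
Substituting: 173.913x + 177.913(0.7355 − x) = 129.3964825
(173.913 − 177.913)x = -1.458529  ⇒  x = 0.36463, y = 0.37087
Lj-174: 36.463%, Lj-178: 37.087%.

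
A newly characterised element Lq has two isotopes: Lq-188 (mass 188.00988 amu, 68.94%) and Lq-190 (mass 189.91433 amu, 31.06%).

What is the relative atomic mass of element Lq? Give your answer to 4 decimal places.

188.6014 amu

Average mass = Σ (abundance × isotope mass) = 0.6894 × 188.00988 + 0.3106 × 189.91433
= 129.614011 + 58.987391 = 188.601402 amu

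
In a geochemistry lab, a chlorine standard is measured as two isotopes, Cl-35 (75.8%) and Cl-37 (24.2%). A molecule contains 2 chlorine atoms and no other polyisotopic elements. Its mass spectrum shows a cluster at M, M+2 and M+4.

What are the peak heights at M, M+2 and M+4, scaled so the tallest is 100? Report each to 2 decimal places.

100.00 : 63.85 : 10.19

The 2 Cl atoms are independent, so intensities follow the terms of (0.758 + 0.242)^2.
P(M) = 0.758^2 = 0.574564
P(M+2) = 2 × 0.758^1 × 0.242^1 = 0.366872
P(M+4) = 0.242^2 = 0.058564
The M peak is largest (0.574564); scaling to 100 gives 100.00 : 63.85 : 10.19.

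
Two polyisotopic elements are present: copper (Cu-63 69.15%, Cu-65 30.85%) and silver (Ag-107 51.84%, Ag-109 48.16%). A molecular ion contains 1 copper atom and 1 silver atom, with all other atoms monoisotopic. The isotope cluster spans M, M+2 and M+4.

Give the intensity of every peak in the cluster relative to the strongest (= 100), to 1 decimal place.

72.7 : 100.0 : 30.1

Copper pattern (n=1): 0.6915 : 0.3085
Silver pattern (n=1): 0.5184 : 0.4816
Convolve the two distributions (both contribute in 2-u steps):
  M: 0.6915×0.5184 = 0.358474
  M+2: 0.6915×0.4816 + 0.3085×0.5184 = 0.492953
  M+4: 0.3085×0.4816 = 0.148574
Scale to base peak (0.492953) = 100: 72.7 : 100.0 : 30.1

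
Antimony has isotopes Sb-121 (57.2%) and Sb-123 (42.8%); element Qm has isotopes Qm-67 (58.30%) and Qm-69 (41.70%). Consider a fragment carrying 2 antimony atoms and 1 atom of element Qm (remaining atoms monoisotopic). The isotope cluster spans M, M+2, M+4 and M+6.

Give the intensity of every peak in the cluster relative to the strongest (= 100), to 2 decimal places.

45.21 : 100.00 : 73.71 : 18.11

Antimony pattern (n=2): 0.327184 : 0.489632 : 0.183184
Element Qm pattern (n=1): 0.5830 : 0.4170
Convolve the two distributions (both contribute in 2-u steps):
  M: 0.327184×0.5830 = 0.190748
  M+2: 0.327184×0.4170 + 0.489632×0.5830 = 0.421891
  M+4: 0.489632×0.4170 + 0.183184×0.5830 = 0.310973
  M+6: 0.183184×0.4170 = 0.076388
Scale to base peak (0.421891) = 100: 45.21 : 100.00 : 73.71 : 18.11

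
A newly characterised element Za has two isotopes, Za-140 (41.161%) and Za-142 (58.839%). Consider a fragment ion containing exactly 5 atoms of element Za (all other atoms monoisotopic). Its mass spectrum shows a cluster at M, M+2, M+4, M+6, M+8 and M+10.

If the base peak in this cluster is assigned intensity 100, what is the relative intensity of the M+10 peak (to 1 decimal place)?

(0.41161 + 0.58839)^5 gives M 0.0118, M+2 0.0844, M+4 0.2414, M+6 0.3451, M+8 0.2467, M+10 0.0705; the largest is M+6.
P(M+6) = C(5,3) × 0.41161^2 × 0.58839^3 = 10 × 0.16942279 × 0.20370226 = 0.345118 (base)
P(M+10) = C(5,5) × 0.41161^0 × 0.58839^5 = 1 × 1.0000 × 0.07052229 = 0.070522
Relative intensity = 0.070522 / 0.345118 × 100 = 20.4

20.4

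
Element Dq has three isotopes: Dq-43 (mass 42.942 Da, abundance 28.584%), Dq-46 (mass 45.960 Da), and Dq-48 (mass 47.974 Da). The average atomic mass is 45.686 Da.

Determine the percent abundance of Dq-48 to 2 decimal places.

29.23%

The remaining 71.416% is split between Dq-46 (fraction x) and Dq-48 (fraction 0.71416 − x).
Substituting: 45.960x + 47.974(0.71416 − x) = 33.41145872
(45.960 − 47.974)x = -0.84965312  ⇒  x = 0.42187, y = 0.29229
Dq-46: 42.19%, Dq-48: 29.23%.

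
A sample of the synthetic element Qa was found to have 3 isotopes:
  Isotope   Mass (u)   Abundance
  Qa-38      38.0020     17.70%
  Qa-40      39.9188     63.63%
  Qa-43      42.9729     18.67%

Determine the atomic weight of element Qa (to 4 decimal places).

40.1497 u

Ar = Σ fᵢ·mᵢ = 0.1770 × 38.0020 + 0.6363 × 39.9188 + 0.1867 × 42.9729
= 6.72635 + 25.40033 + 8.02304 = 40.14972 u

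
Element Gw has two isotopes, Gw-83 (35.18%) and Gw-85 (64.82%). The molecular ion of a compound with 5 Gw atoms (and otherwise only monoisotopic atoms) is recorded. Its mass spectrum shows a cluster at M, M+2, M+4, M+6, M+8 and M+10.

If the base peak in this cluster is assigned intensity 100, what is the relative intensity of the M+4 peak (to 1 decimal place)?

54.3

Term probabilities: M 0.0054, M+2 0.0496, M+4 0.1829, M+6 0.3371, M+8 0.3105, M+10 0.1144. Base peak = M+6.
P(M+6) = C(5,3) × 0.3518^2 × 0.6482^3 = 10 × 0.12376324 × 0.27234981 = 0.337069 (base)
P(M+4) = C(5,2) × 0.3518^3 × 0.6482^2 = 10 × 0.04353991 × 0.42016324 = 0.182939
Relative intensity = 0.182939 / 0.337069 × 100 = 54.3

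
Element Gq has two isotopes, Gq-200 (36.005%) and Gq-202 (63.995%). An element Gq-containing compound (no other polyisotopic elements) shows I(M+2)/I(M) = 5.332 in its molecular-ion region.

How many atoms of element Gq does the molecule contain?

3

For n independent Gq atoms, I(M+2)/I(M) = n · (abundance Gq-202) / (abundance Gq-200) = n · 0.63995/0.36005.
n = 5.332 × 0.36005/0.63995 = 3.00 ≈ 3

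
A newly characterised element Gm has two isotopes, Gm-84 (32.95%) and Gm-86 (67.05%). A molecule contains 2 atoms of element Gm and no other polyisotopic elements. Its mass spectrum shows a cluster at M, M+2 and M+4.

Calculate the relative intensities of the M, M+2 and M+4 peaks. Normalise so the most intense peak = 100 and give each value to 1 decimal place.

24.1 : 98.3 : 100.0

Expanding (0.3295 + 0.6705)^2:
P(M) = 0.3295^2 = 0.108570
P(M+2) = 2 × 0.3295^1 × 0.6705^1 = 0.441860
P(M+4) = 0.6705^2 = 0.449570
The M+4 peak is largest (0.449570); scaling to 100 gives 24.1 : 98.3 : 100.0.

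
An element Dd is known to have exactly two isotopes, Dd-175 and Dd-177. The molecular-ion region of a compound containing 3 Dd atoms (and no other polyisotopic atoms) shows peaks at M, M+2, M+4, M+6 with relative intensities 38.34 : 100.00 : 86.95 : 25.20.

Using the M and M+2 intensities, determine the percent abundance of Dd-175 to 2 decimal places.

53.49%

Let p = fractional abundance of Dd-175. I(M+2)/I(M) = [C(3,1)·p^2·(1−p)] / p^3 = 3·(1−p)/p = 100.00/38.34 = 2.6082
(1−p)/p = 2.6082/3 = 0.8694  ⇒  p = 1/(1 + 0.8694) = 0.5349
Dd-175: 53.49%, Dd-177: 46.51%.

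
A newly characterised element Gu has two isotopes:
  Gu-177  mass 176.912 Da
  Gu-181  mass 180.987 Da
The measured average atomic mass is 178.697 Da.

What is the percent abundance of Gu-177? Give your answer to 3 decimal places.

56.196%

Writing the weighted mean with unknown fraction x of Gu-177:
176.912·x + 180.987·(1 − x) = 178.697
(176.912 − 180.987)·x = 178.697 − 180.987
x = -2.290 / -4.075 = 0.56196 → 56.196% Gu-177, 43.804% Gu-181.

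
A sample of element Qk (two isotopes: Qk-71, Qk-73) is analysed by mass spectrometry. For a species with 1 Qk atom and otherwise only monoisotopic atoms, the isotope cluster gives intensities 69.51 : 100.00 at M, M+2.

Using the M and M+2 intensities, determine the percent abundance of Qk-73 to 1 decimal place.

59.0%

If p is the fraction of Qk that is Qk-71, then I(M+2)/I(M) = [C(1,1)·p^0·(1−p)] / p^1 = 1·(1−p)/p = 100.00/69.51 = 1.4386
(1−p)/p = 1.4386/1 = 1.4386  ⇒  p = 1/(1 + 1.4386) = 0.4101
Qk-71: 41.0%, Qk-73: 59.0%.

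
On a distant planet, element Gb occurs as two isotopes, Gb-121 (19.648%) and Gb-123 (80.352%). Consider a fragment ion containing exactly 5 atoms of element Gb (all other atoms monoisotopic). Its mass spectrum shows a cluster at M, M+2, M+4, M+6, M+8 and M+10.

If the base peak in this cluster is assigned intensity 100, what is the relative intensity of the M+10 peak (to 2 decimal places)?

Term probabilities: M 0.0003, M+2 0.0060, M+4 0.0490, M+6 0.2003, M+8 0.4095, M+10 0.3350. Base peak = M+8.
P(M+8) = C(5,4) × 0.19648^1 × 0.80352^4 = 5 × 0.19648 × 0.41685668 = 0.409520 (base)
P(M+10) = C(5,5) × 0.19648^0 × 0.80352^5 = 1 × 1.0000 × 0.33495268 = 0.334953
Relative intensity = 0.334953 / 0.409520 × 100 = 81.79

81.79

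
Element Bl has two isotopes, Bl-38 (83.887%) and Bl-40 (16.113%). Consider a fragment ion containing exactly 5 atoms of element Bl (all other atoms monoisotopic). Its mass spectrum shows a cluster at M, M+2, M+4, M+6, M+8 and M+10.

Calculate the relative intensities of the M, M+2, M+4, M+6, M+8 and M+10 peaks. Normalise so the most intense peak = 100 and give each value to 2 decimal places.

The 5 Bl atoms are independent, so intensities follow the terms of (0.83887 + 0.16113)^5.
P(M) = 0.83887^5 = 0.415407
P(M+2) = 5 × 0.83887^4 × 0.16113^1 = 0.398956
P(M+4) = 10 × 0.83887^3 × 0.16113^2 = 0.153263
P(M+6) = 10 × 0.83887^2 × 0.16113^3 = 0.029439
P(M+8) = 5 × 0.83887^1 × 0.16113^4 = 0.002827
P(M+10) = 0.16113^5 = 0.000109
The M peak is largest (0.415407); scaling to 100 gives 100.00 : 96.04 : 36.89 : 7.09 : 0.68 : 0.03.

100.00 : 96.04 : 36.89 : 7.09 : 0.68 : 0.03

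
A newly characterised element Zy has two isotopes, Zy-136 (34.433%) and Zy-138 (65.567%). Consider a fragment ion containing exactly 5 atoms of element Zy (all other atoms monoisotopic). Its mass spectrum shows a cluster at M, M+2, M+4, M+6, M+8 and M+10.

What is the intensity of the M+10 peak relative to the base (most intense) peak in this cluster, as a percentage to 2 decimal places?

36.26%

Term probabilities: M 0.0048, M+2 0.0461, M+4 0.1755, M+6 0.3342, M+8 0.3182, M+10 0.1212. Base peak = M+6.
P(M+6) = C(5,3) × 0.34433^2 × 0.65567^3 = 10 × 0.11856315 × 0.2818746 = 0.334199 (base)
P(M+10) = C(5,5) × 0.34433^0 × 0.65567^5 = 1 × 1.0000 × 0.12117878 = 0.121179
Relative intensity = 0.121179 / 0.334199 × 100 = 36.26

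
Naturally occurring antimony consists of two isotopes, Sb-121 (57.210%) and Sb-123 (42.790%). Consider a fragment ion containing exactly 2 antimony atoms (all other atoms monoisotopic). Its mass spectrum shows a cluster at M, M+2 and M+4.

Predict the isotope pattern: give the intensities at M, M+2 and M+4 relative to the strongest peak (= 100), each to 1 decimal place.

Each Sb atom is independently Sb-121 (p = 0.57210) or Sb-123 (q = 0.42790); the cluster is the binomial expansion (p + q)^2.
P(M) = 0.57210^2 = 0.327298
P(M+2) = 2 × 0.57210^1 × 0.42790^1 = 0.489603
P(M+4) = 0.42790^2 = 0.183098
The M+2 peak is largest (0.489603); scaling to 100 gives 66.8 : 100.0 : 37.4.

66.8 : 100.0 : 37.4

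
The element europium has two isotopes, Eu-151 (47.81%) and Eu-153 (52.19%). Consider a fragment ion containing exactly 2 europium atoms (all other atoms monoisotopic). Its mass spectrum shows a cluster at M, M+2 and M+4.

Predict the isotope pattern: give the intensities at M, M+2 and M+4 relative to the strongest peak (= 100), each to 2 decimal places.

45.80 : 100.00 : 54.58

Each Eu atom is independently Eu-151 (p = 0.4781) or Eu-153 (q = 0.5219); the cluster is the binomial expansion (p + q)^2.
P(M) = 0.4781^2 = 0.228580
P(M+2) = 2 × 0.4781^1 × 0.5219^1 = 0.499041
P(M+4) = 0.5219^2 = 0.272380
The M+2 peak is largest (0.499041); scaling to 100 gives 45.80 : 100.00 : 54.58.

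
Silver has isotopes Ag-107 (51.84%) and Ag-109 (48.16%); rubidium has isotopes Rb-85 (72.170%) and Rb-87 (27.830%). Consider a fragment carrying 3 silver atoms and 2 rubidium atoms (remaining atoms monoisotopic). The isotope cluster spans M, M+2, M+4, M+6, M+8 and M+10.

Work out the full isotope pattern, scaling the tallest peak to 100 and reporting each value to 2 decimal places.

20.46 : 72.81 : 100.00 : 65.74 : 20.53 : 2.44

Silver pattern (n=3): 0.13931407 : 0.38827347 : 0.36071085 : 0.11170161
Rubidium pattern (n=2): 0.52085089 : 0.40169822 : 0.07745089
Convolve the two distributions (both contribute in 2-u steps):
  M: 0.13931407×0.52085089 = 0.072562
  M+2: 0.13931407×0.40169822 + 0.38827347×0.52085089 = 0.258195
  M+4: 0.13931407×0.07745089 + 0.38827347×0.40169822 + 0.36071085×0.52085089 = 0.354635
  M+6: 0.38827347×0.07745089 + 0.36071085×0.40169822 + 0.11170161×0.52085089 = 0.233149
  M+8: 0.36071085×0.07745089 + 0.11170161×0.40169822 = 0.072808
  M+10: 0.11170161×0.07745089 = 0.008651
Scale to base peak (0.354635) = 100: 20.46 : 72.81 : 100.00 : 65.74 : 20.53 : 2.44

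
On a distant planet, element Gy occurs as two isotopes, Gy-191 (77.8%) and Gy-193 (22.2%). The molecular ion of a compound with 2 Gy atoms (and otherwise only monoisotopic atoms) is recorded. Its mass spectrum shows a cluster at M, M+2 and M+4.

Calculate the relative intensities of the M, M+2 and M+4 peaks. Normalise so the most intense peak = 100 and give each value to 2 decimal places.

100.00 : 57.07 : 8.14

Expanding (0.778 + 0.222)^2:
P(M) = 0.778^2 = 0.605284
P(M+2) = 2 × 0.778^1 × 0.222^1 = 0.345432
P(M+4) = 0.222^2 = 0.049284
The M peak is largest (0.605284); scaling to 100 gives 100.00 : 57.07 : 8.14.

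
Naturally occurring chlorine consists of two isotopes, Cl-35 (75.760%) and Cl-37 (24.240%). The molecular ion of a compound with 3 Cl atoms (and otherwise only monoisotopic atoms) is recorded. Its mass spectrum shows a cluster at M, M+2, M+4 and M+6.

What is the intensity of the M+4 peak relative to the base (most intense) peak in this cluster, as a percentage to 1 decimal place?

30.7%

(0.75760 + 0.24240)^3 gives M 0.4348, M+2 0.4174, M+4 0.1335, M+6 0.0142; the largest is M.
P(M) = C(3,0) × 0.75760^3 × 0.24240^0 = 1 × 0.4348304 × 1.0000 = 0.434830 (base)
P(M+4) = C(3,2) × 0.75760^1 × 0.24240^2 = 3 × 0.7576 × 0.05875776 = 0.133545
Relative intensity = 0.133545 / 0.434830 × 100 = 30.7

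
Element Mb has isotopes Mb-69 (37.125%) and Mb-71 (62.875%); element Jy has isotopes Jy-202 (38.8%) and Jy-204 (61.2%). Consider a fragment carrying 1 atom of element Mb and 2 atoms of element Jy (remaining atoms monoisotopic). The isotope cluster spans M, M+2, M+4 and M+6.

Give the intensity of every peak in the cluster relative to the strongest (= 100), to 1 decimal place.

12.8 : 61.9 : 100.0 : 53.8

Element Mb pattern (n=1): 0.37125 : 0.62875
Element Jy pattern (n=2): 0.150544 : 0.474912 : 0.374544
Convolve the two distributions (both contribute in 2-u steps):
  M: 0.37125×0.150544 = 0.055889
  M+2: 0.37125×0.474912 + 0.62875×0.150544 = 0.270966
  M+4: 0.37125×0.374544 + 0.62875×0.474912 = 0.437650
  M+6: 0.62875×0.374544 = 0.235495
Scale to base peak (0.437650) = 100: 12.8 : 61.9 : 100.0 : 53.8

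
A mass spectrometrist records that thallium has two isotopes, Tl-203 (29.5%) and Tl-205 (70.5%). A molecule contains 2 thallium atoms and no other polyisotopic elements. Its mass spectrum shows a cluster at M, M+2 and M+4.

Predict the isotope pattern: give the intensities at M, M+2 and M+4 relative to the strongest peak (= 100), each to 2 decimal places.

The 2 Tl atoms are independent, so intensities follow the terms of (0.295 + 0.705)^2.
P(M) = 0.295^2 = 0.087025
P(M+2) = 2 × 0.295^1 × 0.705^1 = 0.415950
P(M+4) = 0.705^2 = 0.497025
The M+4 peak is largest (0.497025); scaling to 100 gives 17.51 : 83.69 : 100.00.

17.51 : 83.69 : 100.00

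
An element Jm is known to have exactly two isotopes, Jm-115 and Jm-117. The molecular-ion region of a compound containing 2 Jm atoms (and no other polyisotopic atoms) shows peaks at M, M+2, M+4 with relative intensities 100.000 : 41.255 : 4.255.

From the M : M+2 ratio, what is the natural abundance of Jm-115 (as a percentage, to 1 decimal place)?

If p is the fraction of Jm that is Jm-115, then I(M+2)/I(M) = [C(2,1)·p^1·(1−p)] / p^2 = 2·(1−p)/p = 41.255/100.000 = 0.4126
(1−p)/p = 0.4126/2 = 0.2063  ⇒  p = 1/(1 + 0.2063) = 0.8290
Jm-115: 82.9%, Jm-117: 17.1%.

82.9%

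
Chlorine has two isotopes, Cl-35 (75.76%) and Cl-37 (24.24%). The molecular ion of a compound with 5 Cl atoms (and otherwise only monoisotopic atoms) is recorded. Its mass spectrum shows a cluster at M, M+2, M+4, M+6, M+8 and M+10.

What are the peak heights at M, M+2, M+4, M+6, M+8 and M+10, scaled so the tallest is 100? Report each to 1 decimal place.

62.5 : 100.0 : 64.0 : 20.5 : 3.3 : 0.2

Each Cl atom is independently Cl-35 (p = 0.7576) or Cl-37 (q = 0.2424); the cluster is the binomial expansion (p + q)^5.
P(M) = 0.7576^5 = 0.249574
P(M+2) = 5 × 0.7576^4 × 0.2424^1 = 0.399266
P(M+4) = 10 × 0.7576^3 × 0.2424^2 = 0.255497
P(M+6) = 10 × 0.7576^2 × 0.2424^3 = 0.081748
P(M+8) = 5 × 0.7576^1 × 0.2424^4 = 0.013078
P(M+10) = 0.2424^5 = 0.000837
The M+2 peak is largest (0.399266); scaling to 100 gives 62.5 : 100.0 : 64.0 : 20.5 : 3.3 : 0.2.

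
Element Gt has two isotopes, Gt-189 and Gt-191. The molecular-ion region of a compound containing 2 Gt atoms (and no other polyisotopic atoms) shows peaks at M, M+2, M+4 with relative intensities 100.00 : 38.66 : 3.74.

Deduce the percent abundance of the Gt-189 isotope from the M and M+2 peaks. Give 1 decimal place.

83.8%

Let p = fractional abundance of Gt-189. I(M+2)/I(M) = [C(2,1)·p^1·(1−p)] / p^2 = 2·(1−p)/p = 38.66/100.00 = 0.3866
(1−p)/p = 0.3866/2 = 0.1933  ⇒  p = 1/(1 + 0.1933) = 0.8380
Gt-189: 83.8%, Gt-191: 16.2%.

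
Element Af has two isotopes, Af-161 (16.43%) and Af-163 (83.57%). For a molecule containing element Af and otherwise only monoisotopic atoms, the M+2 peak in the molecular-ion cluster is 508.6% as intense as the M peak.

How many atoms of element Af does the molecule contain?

For n independent Af atoms, I(M+2)/I(M) = n · (abundance Af-163) / (abundance Af-161) = n · 0.8357/0.1643.
n = 5.086 × 0.1643/0.8357 = 1.00 ≈ 1

1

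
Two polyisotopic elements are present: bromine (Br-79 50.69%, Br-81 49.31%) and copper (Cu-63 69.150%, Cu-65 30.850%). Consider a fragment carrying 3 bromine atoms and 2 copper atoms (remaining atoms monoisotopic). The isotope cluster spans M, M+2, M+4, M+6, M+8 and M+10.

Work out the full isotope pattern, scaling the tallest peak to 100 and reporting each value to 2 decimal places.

17.72 : 67.54 : 100.00 : 71.51 : 24.57 : 3.25

Bromine pattern (n=3): 0.13024674 : 0.3801026 : 0.36975457 : 0.11989609
Copper pattern (n=2): 0.47817225 : 0.4266555 : 0.09517225
Convolve the two distributions (both contribute in 2-u steps):
  M: 0.13024674×0.47817225 = 0.062280
  M+2: 0.13024674×0.4266555 + 0.3801026×0.47817225 = 0.237325
  M+4: 0.13024674×0.09517225 + 0.3801026×0.4266555 + 0.36975457×0.47817225 = 0.351375
  M+6: 0.3801026×0.09517225 + 0.36975457×0.4266555 + 0.11989609×0.47817225 = 0.251264
  M+8: 0.36975457×0.09517225 + 0.11989609×0.4266555 = 0.086345
  M+10: 0.11989609×0.09517225 = 0.011411
Scale to base peak (0.351375) = 100: 17.72 : 67.54 : 100.00 : 71.51 : 24.57 : 3.25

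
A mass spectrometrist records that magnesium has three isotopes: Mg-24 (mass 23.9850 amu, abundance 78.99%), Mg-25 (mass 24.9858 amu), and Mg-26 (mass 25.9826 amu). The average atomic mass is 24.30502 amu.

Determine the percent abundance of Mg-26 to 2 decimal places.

The remaining 21.01% is split between Mg-25 (fraction x) and Mg-26 (fraction 0.2101 − x).
Substituting: 24.9858x + 25.9826(0.2101 − x) = 5.3592685
(24.9858 − 25.9826)x = -0.09967576  ⇒  x = 0.10000, y = 0.11010
Mg-25: 10.00%, Mg-26: 11.01%.

11.01%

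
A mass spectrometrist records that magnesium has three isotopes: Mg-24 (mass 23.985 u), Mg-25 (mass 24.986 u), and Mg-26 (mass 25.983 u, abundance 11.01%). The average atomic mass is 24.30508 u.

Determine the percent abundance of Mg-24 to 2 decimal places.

78.99%

The remaining 88.99% is split between Mg-24 (fraction x) and Mg-25 (fraction 0.8899 − x).
Substituting: 23.985x + 24.986(0.8899 − x) = 21.4443517
(23.985 − 24.986)x = -0.7906897  ⇒  x = 0.78990, y = 0.10000
Mg-24: 78.99%, Mg-25: 10.00%.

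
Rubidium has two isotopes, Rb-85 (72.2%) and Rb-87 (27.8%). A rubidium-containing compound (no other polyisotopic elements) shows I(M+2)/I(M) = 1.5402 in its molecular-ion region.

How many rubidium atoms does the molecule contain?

4

With n Rb atoms, P(M+2)/P(M) = C(n,1)·p^(n−1)q / p^n = n·q/p = n · 0.278/0.722.
n = 1.5402 × 0.722/0.278 = 4.00 ≈ 4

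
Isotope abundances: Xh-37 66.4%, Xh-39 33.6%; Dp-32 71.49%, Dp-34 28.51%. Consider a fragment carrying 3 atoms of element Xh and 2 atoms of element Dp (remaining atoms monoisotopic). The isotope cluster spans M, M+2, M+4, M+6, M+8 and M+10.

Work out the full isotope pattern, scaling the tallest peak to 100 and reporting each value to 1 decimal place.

Element Xh pattern (n=3): 0.29275494 : 0.44442317 : 0.22488883 : 0.03793306
Element Dp pattern (n=2): 0.51108201 : 0.40763598 : 0.08128201
Convolve the two distributions (both contribute in 2-u steps):
  M: 0.29275494×0.51108201 = 0.149622
  M+2: 0.29275494×0.40763598 + 0.44442317×0.51108201 = 0.346474
  M+4: 0.29275494×0.08128201 + 0.44442317×0.40763598 + 0.22488883×0.51108201 = 0.319895
  M+6: 0.44442317×0.08128201 + 0.22488883×0.40763598 + 0.03793306×0.51108201 = 0.147183
  M+8: 0.22488883×0.08128201 + 0.03793306×0.40763598 = 0.033742
  M+10: 0.03793306×0.08128201 = 0.003083
Scale to base peak (0.346474) = 100: 43.2 : 100.0 : 92.3 : 42.5 : 9.7 : 0.9

43.2 : 100.0 : 92.3 : 42.5 : 9.7 : 0.9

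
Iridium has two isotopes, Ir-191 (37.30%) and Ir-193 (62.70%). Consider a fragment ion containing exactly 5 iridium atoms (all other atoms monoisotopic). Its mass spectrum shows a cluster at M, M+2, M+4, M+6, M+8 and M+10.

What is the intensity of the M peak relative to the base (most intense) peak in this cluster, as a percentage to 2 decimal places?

Term probabilities: M 0.0072, M+2 0.0607, M+4 0.2040, M+6 0.3429, M+8 0.2882, M+10 0.0969. Base peak = M+6.
P(M+6) = C(5,3) × 0.3730^2 × 0.6270^3 = 10 × 0.139129 × 0.24649188 = 0.342942 (base)
P(M) = C(5,0) × 0.3730^5 × 0.6270^0 = 1 × 0.00722012 × 1.0000 = 0.007220
Relative intensity = 0.007220 / 0.342942 × 100 = 2.11

2.11%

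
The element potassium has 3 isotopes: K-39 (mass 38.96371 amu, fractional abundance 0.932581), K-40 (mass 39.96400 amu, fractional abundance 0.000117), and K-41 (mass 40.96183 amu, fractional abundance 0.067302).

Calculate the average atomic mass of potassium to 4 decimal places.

39.0983 amu

Weight each isotope mass by its fractional abundance: 0.932581 × 38.96371 + 0.000117 × 39.96400 + 0.067302 × 40.96183
= 36.336816 + 0.004676 + 2.756813 = 39.098305 amu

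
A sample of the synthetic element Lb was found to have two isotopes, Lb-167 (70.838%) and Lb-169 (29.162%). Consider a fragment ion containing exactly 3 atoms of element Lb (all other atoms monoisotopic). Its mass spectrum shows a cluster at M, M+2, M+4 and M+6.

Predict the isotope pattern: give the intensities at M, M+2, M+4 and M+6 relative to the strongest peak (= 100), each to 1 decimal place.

The 3 Lb atoms are independent, so intensities follow the terms of (0.70838 + 0.29162)^3.
P(M) = 0.70838^3 = 0.355467
P(M+2) = 3 × 0.70838^2 × 0.29162^1 = 0.439007
P(M+4) = 3 × 0.70838^1 × 0.29162^2 = 0.180727
P(M+6) = 0.29162^3 = 0.024800
The M+2 peak is largest (0.439007); scaling to 100 gives 81.0 : 100.0 : 41.2 : 5.6.

81.0 : 100.0 : 41.2 : 5.6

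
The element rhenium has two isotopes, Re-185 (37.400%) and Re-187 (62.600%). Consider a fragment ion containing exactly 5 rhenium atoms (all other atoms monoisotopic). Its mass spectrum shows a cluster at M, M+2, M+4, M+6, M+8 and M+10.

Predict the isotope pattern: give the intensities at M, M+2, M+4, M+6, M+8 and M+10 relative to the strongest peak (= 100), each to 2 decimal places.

2.13 : 17.85 : 59.74 : 100.00 : 83.69 : 28.02

The 5 Re atoms are independent, so intensities follow the terms of (0.37400 + 0.62600)^5.
P(M) = 0.37400^5 = 0.007317
P(M+2) = 5 × 0.37400^4 × 0.62600^1 = 0.061239
P(M+4) = 10 × 0.37400^3 × 0.62600^2 = 0.205005
P(M+6) = 10 × 0.37400^2 × 0.62600^3 = 0.343136
P(M+8) = 5 × 0.37400^1 × 0.62600^4 = 0.287170
P(M+10) = 0.62600^5 = 0.096133
The M+6 peak is largest (0.343136); scaling to 100 gives 2.13 : 17.85 : 59.74 : 100.00 : 83.69 : 28.02.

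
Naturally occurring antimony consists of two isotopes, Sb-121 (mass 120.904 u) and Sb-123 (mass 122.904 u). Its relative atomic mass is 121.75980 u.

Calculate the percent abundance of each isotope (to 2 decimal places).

Sb-121: 57.21%, Sb-123: 42.79%

Let x be the fractional abundance of Sb-121; then Sb-123 has abundance 1 − x.
120.904·x + 122.904·(1 − x) = 121.75980
(120.904 − 122.904)·x = 121.75980 − 122.904
x = -1.14420 / -2.000 = 0.57210 → 57.21% Sb-121, 42.79% Sb-123.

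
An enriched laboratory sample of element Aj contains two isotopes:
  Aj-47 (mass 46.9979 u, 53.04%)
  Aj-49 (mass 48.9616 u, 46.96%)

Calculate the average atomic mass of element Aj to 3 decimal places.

The abundance-weighted mean is 0.5304 × 46.9979 + 0.4696 × 48.9616
= 24.92769 + 22.99237 = 47.92006 u

47.920 u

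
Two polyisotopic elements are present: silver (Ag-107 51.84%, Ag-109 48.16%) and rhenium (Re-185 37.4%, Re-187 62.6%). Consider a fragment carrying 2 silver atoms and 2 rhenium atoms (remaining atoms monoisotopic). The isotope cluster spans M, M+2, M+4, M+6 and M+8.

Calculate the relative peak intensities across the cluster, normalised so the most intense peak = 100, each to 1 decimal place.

Silver pattern (n=2): 0.26873856 : 0.49932288 : 0.23193856
Rhenium pattern (n=2): 0.139876 : 0.468248 : 0.391876
Convolve the two distributions (both contribute in 2-u steps):
  M: 0.26873856×0.139876 = 0.037590
  M+2: 0.26873856×0.468248 + 0.49932288×0.139876 = 0.195680
  M+4: 0.26873856×0.391876 + 0.49932288×0.468248 + 0.23193856×0.139876 = 0.371562
  M+6: 0.49932288×0.391876 + 0.23193856×0.468248 = 0.304277
  M+8: 0.23193856×0.391876 = 0.090891
Scale to base peak (0.371562) = 100: 10.1 : 52.7 : 100.0 : 81.9 : 24.5

10.1 : 52.7 : 100.0 : 81.9 : 24.5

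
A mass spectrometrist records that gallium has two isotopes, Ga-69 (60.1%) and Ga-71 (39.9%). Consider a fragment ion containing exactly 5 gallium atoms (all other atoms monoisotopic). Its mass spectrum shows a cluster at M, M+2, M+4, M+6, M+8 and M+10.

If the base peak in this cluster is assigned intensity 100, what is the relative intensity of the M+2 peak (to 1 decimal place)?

Term probabilities: M 0.0784, M+2 0.2603, M+4 0.3456, M+6 0.2294, M+8 0.0762, M+10 0.0101. Base peak = M+4.
P(M+4) = C(5,2) × 0.601^3 × 0.399^2 = 10 × 0.2170818 × 0.159201 = 0.345596 (base)
P(M+2) = C(5,1) × 0.601^4 × 0.399^1 = 5 × 0.13046616 × 0.3990 = 0.260280
Relative intensity = 0.260280 / 0.345596 × 100 = 75.3

75.3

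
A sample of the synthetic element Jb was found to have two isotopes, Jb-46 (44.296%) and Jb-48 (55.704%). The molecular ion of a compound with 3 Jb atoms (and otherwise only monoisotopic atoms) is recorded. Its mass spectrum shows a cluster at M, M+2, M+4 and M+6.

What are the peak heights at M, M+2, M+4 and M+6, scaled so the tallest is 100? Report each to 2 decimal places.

21.08 : 79.52 : 100.00 : 41.92

Expanding (0.44296 + 0.55704)^3:
P(M) = 0.44296^3 = 0.086915
P(M+2) = 3 × 0.44296^2 × 0.55704^1 = 0.327896
P(M+4) = 3 × 0.44296^1 × 0.55704^2 = 0.412343
P(M+6) = 0.55704^3 = 0.172846
The M+4 peak is largest (0.412343); scaling to 100 gives 21.08 : 79.52 : 100.00 : 41.92.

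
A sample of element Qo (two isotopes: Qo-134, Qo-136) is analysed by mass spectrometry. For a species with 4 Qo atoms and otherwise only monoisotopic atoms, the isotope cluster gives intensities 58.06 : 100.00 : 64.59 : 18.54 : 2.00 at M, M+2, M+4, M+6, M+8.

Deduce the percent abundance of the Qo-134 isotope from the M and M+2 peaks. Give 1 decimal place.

If p is the fraction of Qo that is Qo-134, then I(M+2)/I(M) = [C(4,1)·p^3·(1−p)] / p^4 = 4·(1−p)/p = 100.00/58.06 = 1.7224
(1−p)/p = 1.7224/4 = 0.4306  ⇒  p = 1/(1 + 0.4306) = 0.6990
Qo-134: 69.9%, Qo-136: 30.1%.

69.9%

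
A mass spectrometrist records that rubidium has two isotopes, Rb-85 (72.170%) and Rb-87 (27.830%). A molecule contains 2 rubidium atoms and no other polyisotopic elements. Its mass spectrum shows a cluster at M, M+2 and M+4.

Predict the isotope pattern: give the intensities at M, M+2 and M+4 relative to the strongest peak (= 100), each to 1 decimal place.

100.0 : 77.1 : 14.9

Expanding (0.72170 + 0.27830)^2:
P(M) = 0.72170^2 = 0.520851
P(M+2) = 2 × 0.72170^1 × 0.27830^1 = 0.401698
P(M+4) = 0.27830^2 = 0.077451
The M peak is largest (0.520851); scaling to 100 gives 100.0 : 77.1 : 14.9.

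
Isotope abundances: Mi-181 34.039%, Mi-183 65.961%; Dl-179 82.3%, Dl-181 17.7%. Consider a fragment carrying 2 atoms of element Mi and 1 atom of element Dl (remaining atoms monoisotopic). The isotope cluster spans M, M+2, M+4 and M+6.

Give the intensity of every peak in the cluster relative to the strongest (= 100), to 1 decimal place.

Element Mi pattern (n=2): 0.11586535 : 0.4490493 : 0.43508535
Element Dl pattern (n=1): 0.8230 : 0.1770
Convolve the two distributions (both contribute in 2-u steps):
  M: 0.11586535×0.8230 = 0.095357
  M+2: 0.11586535×0.1770 + 0.4490493×0.8230 = 0.390076
  M+4: 0.4490493×0.1770 + 0.43508535×0.8230 = 0.437557
  M+6: 0.43508535×0.1770 = 0.077010
Scale to base peak (0.437557) = 100: 21.8 : 89.1 : 100.0 : 17.6

21.8 : 89.1 : 100.0 : 17.6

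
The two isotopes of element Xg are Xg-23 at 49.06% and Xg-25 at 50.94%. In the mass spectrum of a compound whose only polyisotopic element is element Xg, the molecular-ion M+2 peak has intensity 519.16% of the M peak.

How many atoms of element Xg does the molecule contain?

For n independent Xg atoms, I(M+2)/I(M) = n · (abundance Xg-25) / (abundance Xg-23) = n · 0.5094/0.4906.
n = 5.1916 × 0.4906/0.5094 = 5.00 ≈ 5

5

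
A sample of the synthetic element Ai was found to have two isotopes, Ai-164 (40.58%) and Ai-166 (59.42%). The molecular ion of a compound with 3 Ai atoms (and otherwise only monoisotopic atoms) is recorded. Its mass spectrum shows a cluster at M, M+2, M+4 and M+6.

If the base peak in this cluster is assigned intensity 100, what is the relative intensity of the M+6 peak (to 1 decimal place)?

Binomial terms of (0.4058 + 0.5942)^3: M 0.0668, M+2 0.2935, M+4 0.4298, M+6 0.2098 → M+4 is the base peak.
P(M+4) = C(3,2) × 0.4058^1 × 0.5942^2 = 3 × 0.4058 × 0.35307364 = 0.429832 (base)
P(M+6) = C(3,3) × 0.4058^0 × 0.5942^3 = 1 × 1.0000 × 0.20979636 = 0.209796
Relative intensity = 0.209796 / 0.429832 × 100 = 48.8

48.8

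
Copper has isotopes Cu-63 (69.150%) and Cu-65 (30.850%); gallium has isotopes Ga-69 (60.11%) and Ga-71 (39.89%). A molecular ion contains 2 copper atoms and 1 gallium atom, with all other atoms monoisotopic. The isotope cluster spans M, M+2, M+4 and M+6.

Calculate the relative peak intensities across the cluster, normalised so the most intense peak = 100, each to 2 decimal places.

Copper pattern (n=2): 0.47817225 : 0.4266555 : 0.09517225
Gallium pattern (n=1): 0.6011 : 0.3989
Convolve the two distributions (both contribute in 2-u steps):
  M: 0.47817225×0.6011 = 0.287429
  M+2: 0.47817225×0.3989 + 0.4266555×0.6011 = 0.447206
  M+4: 0.4266555×0.3989 + 0.09517225×0.6011 = 0.227401
  M+6: 0.09517225×0.3989 = 0.037964
Scale to base peak (0.447206) = 100: 64.27 : 100.00 : 50.85 : 8.49

64.27 : 100.00 : 50.85 : 8.49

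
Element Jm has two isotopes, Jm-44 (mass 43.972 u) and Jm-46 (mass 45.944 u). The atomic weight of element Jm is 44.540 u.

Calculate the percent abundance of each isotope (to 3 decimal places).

Let x be the fractional abundance of Jm-44; then Jm-46 has abundance 1 − x.
43.972·x + 45.944·(1 − x) = 44.540
(43.972 − 45.944)·x = 44.540 − 45.944
x = -1.404 / -1.972 = 0.71197 → 71.197% Jm-44, 28.803% Jm-46.

Jm-44: 71.197%, Jm-46: 28.803%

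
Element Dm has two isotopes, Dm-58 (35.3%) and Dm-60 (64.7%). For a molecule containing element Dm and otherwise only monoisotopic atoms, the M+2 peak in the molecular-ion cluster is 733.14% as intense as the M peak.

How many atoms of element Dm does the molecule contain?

With n Dm atoms, P(M+2)/P(M) = C(n,1)·p^(n−1)q / p^n = n·q/p = n · 0.647/0.353.
n = 7.3314 × 0.353/0.647 = 4.00 ≈ 4

4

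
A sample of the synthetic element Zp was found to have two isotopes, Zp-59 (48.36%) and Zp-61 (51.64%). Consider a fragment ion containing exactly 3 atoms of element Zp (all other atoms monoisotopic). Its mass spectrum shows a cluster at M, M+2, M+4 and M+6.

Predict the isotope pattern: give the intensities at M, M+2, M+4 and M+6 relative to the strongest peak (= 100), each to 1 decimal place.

29.2 : 93.6 : 100.0 : 35.6

Each Zp atom is independently Zp-59 (p = 0.4836) or Zp-61 (q = 0.5164); the cluster is the binomial expansion (p + q)^3.
P(M) = 0.4836^3 = 0.113099
P(M+2) = 3 × 0.4836^2 × 0.5164^1 = 0.362310
P(M+4) = 3 × 0.4836^1 × 0.5164^2 = 0.386883
P(M+6) = 0.5164^3 = 0.137708
The M+4 peak is largest (0.386883); scaling to 100 gives 29.2 : 93.6 : 100.0 : 35.6.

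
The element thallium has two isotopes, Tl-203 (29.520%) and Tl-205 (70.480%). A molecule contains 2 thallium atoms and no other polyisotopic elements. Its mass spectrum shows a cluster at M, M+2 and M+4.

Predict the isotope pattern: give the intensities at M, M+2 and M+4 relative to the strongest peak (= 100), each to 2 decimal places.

Expanding (0.29520 + 0.70480)^2:
P(M) = 0.29520^2 = 0.087143
P(M+2) = 2 × 0.29520^1 × 0.70480^1 = 0.416114
P(M+4) = 0.70480^2 = 0.496743
The M+4 peak is largest (0.496743); scaling to 100 gives 17.54 : 83.77 : 100.00.

17.54 : 83.77 : 100.00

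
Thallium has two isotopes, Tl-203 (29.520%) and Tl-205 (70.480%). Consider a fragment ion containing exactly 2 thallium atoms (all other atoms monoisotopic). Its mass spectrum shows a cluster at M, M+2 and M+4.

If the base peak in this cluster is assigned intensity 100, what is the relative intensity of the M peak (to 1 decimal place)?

Term probabilities: M 0.0871, M+2 0.4161, M+4 0.4967. Base peak = M+4.
P(M+4) = C(2,2) × 0.29520^0 × 0.70480^2 = 1 × 1.0000 × 0.49674304 = 0.496743 (base)
P(M) = C(2,0) × 0.29520^2 × 0.70480^0 = 1 × 0.08714304 × 1.0000 = 0.087143
Relative intensity = 0.087143 / 0.496743 × 100 = 17.5

17.5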